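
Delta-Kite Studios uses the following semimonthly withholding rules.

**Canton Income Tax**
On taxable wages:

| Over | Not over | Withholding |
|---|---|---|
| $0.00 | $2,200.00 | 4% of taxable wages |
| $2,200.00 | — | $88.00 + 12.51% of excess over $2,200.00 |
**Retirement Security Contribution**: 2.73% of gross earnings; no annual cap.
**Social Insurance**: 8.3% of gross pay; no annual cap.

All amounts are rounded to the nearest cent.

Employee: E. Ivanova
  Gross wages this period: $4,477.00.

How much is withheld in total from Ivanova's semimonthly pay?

Canton Income Tax: taxable = $4,477.00
  $88.00 + 12.51% × ($4,477.00 − $2,200.00) = $88.00 + 12.51% × $2,277.00 = $372.85
Retirement Security Contribution: 2.73% × $4,477.00 = $122.22
Social Insurance: 8.3% × $4,477.00 = $371.59
Total: $372.85 + $122.22 + $371.59 = $866.66

$866.66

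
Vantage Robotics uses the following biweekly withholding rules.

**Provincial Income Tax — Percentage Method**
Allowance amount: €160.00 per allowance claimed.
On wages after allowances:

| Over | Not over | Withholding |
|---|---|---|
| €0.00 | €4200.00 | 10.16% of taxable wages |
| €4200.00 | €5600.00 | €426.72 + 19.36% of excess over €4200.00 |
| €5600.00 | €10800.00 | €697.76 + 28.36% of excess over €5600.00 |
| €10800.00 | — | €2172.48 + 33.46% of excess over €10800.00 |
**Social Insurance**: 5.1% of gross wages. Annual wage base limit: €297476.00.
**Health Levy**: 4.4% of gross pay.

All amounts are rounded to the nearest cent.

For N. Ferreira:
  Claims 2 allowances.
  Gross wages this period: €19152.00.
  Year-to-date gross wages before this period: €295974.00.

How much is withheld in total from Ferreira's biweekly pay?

€5779.28

Provincial Income Tax: taxable = €19152.00 − 2×€160.00 = €18832.00
  €2172.48 + 33.46% × (€18832.00 − €10800.00) = €2172.48 + 33.46% × €8032.00 = €4859.99
Social Insurance: cap €297476.00 − YTD €295974.00 = €1502.00 subject; 5.1% × €1502.00 = €76.60
Health Levy: 4.4% × €19152.00 = €842.69
Total: €4859.99 + €76.60 + €842.69 = €5779.28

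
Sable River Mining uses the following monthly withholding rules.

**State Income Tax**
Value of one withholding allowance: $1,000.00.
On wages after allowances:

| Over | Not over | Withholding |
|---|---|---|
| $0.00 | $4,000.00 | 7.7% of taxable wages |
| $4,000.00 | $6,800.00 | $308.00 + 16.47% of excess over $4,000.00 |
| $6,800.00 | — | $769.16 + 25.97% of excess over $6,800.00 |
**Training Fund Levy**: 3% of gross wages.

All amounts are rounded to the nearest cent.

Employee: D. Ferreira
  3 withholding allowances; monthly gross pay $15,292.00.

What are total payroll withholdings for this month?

State Income Tax: taxable = $15,292.00 − 3×$1,000.00 = $12,292.00
  $769.16 + 25.97% × ($12,292.00 − $6,800.00) = $769.16 + 25.97% × $5,492.00 = $2,195.43
Training Fund Levy: 3% × $15,292.00 = $458.76
Total: $2,195.43 + $458.76 = $2,654.19

$2,654.19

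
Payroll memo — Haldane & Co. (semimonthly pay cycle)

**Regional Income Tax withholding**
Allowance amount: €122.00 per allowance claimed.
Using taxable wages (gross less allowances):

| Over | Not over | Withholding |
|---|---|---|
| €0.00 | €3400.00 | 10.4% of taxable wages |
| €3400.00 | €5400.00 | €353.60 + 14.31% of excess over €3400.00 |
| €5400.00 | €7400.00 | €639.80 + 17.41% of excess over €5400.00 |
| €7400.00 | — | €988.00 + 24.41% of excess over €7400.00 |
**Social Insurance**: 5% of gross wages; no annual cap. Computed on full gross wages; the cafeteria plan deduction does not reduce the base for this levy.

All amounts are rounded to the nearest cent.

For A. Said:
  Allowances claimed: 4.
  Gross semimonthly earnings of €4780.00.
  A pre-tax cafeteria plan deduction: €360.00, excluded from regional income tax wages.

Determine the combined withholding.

€668.73

Regional Income Tax: taxable = €4780.00 − €360.00 − 4×€122.00 = €3932.00
  €353.60 + 14.31% × (€3932.00 − €3400.00) = €353.60 + 14.31% × €532.00 = €429.73
Social Insurance: 5% × €4780.00 = €239.00
Total: €429.73 + €239.00 = €668.73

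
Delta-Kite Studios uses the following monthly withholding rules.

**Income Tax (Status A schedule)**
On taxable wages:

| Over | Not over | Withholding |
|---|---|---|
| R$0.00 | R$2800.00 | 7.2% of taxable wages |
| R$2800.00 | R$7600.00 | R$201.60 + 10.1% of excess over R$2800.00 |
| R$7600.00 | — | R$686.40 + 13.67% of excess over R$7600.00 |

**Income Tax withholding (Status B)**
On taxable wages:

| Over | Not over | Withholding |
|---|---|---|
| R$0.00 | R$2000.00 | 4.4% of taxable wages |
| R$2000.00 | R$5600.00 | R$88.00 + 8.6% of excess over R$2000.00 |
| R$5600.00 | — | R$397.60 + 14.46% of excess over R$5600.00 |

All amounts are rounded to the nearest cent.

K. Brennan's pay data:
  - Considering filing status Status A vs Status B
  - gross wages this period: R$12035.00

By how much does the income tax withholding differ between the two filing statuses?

Income Tax (Status A): taxable = R$12035.00
  R$686.40 + 13.67% × (R$12035.00 − R$7600.00) = R$686.40 + 13.67% × R$4435.00 = R$1292.66
Income Tax (Status B): taxable = R$12035.00
  R$397.60 + 14.46% × (R$12035.00 − R$5600.00) = R$397.60 + 14.46% × R$6435.00 = R$1328.10
Difference: |R$1292.66 − R$1328.10| = R$35.44 (higher under Status B)

R$35.44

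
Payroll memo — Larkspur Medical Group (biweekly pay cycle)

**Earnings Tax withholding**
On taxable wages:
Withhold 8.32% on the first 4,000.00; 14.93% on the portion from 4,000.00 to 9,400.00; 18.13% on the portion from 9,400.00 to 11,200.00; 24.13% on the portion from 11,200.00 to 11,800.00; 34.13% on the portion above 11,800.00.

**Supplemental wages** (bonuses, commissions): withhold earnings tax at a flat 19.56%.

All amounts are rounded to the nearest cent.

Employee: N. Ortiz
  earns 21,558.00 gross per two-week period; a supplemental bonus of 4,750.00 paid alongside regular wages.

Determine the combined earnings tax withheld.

5,869.65

Earnings Tax: taxable = 21,558.00
  1,610.14 + 34.13% × (21,558.00 − 11,800.00) = 1,610.14 + 34.13% × 9,758.00 = 4,940.55
Supplemental (19.56% flat on bonus): 19.56% × 4,750.00 = 929.10
Total earnings tax: 4,940.55 + 929.10 = 5,869.65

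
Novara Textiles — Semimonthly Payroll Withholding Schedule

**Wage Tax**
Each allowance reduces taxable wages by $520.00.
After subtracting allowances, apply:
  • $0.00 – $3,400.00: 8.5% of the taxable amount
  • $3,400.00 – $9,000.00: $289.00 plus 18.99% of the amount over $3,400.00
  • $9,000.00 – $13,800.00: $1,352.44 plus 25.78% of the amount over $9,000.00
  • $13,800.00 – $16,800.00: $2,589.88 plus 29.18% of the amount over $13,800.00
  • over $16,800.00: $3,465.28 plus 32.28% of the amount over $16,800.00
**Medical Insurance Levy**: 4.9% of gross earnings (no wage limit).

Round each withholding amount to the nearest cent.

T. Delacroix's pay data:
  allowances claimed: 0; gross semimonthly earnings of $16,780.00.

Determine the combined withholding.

$4,281.66

Wage Tax: taxable = $16,780.00
  $2,589.88 + 29.18% × ($16,780.00 − $13,800.00) = $2,589.88 + 29.18% × $2,980.00 = $3,459.44
Medical Insurance Levy: 4.9% × $16,780.00 = $822.22
Total: $3,459.44 + $822.22 = $4,281.66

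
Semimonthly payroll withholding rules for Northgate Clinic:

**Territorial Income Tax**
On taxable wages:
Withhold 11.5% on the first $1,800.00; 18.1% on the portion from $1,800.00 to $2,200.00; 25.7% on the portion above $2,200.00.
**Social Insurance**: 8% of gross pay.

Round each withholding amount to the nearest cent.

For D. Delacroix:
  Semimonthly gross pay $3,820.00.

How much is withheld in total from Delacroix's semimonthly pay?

Territorial Income Tax: taxable = $3,820.00
  $279.40 + 25.7% × ($3,820.00 − $2,200.00) = $279.40 + 25.7% × $1,620.00 = $695.74
Social Insurance: 8% × $3,820.00 = $305.60
Total: $695.74 + $305.60 = $1,001.34

$1,001.34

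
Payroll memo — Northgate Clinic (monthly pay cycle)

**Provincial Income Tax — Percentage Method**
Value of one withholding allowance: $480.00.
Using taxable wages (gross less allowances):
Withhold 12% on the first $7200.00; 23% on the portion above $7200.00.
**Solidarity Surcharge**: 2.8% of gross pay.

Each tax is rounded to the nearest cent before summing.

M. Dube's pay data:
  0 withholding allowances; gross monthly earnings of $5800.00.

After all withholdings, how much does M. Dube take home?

$4941.60

Provincial Income Tax: taxable = $5800.00
  12% × $5800.00 = $696.00
Solidarity Surcharge: 2.8% × $5800.00 = $162.40
Total withheld: $696.00 + $162.40 = $858.40
Net pay: $5800.00 − $858.40 = $4941.60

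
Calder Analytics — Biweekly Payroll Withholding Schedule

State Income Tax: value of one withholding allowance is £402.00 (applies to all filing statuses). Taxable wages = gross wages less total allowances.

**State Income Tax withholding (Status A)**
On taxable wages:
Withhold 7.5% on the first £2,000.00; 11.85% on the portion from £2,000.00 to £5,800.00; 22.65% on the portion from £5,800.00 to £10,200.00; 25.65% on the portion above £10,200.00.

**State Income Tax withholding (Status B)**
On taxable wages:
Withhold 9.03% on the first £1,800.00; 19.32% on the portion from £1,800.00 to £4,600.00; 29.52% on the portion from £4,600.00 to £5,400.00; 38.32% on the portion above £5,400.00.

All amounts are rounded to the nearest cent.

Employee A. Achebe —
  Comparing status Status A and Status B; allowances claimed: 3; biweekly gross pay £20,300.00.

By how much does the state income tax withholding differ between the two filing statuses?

State Income Tax (Status A): taxable = £20,300.00 − 3×£402.00 = £19,094.00
  £1,596.90 + 25.65% × (£19,094.00 − £10,200.00) = £1,596.90 + 25.65% × £8,894.00 = £3,878.21
State Income Tax (Status B): taxable = £20,300.00 − 3×£402.00 = £19,094.00
  £939.66 + 38.32% × (£19,094.00 − £5,400.00) = £939.66 + 38.32% × £13,694.00 = £6,187.20
Difference: |£3,878.21 − £6,187.20| = £2,308.99 (higher under Status B)

£2,308.99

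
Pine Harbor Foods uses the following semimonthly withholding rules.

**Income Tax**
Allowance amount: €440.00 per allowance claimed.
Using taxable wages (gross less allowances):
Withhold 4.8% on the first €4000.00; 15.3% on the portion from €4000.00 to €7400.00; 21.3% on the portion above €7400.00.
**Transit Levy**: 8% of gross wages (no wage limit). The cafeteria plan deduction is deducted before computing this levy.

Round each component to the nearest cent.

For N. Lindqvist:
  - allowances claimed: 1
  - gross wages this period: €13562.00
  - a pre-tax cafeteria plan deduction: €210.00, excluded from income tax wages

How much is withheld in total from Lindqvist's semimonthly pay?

Income Tax: taxable = €13562.00 − €210.00 − 1×€440.00 = €12912.00
  €712.20 + 21.3% × (€12912.00 − €7400.00) = €712.20 + 21.3% × €5512.00 = €1886.26
Transit Levy: 8% × €13352.00 = €1068.16
Total: €1886.26 + €1068.16 = €2954.42

€2954.42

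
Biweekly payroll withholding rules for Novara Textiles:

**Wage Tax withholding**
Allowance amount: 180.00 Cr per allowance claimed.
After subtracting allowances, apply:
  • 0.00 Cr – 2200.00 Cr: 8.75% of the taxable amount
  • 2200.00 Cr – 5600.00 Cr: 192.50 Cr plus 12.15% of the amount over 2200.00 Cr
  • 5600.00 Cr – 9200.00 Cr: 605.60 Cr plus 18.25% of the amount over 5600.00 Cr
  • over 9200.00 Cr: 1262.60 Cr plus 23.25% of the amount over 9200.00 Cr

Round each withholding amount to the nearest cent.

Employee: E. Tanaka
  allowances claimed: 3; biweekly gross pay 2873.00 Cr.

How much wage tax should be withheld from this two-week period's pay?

208.66 Cr

Wage Tax: taxable = 2873.00 Cr − 3×180.00 Cr = 2333.00 Cr
  192.50 Cr + 12.15% × (2333.00 Cr − 2200.00 Cr) = 192.50 Cr + 12.15% × 133.00 Cr = 208.66 Cr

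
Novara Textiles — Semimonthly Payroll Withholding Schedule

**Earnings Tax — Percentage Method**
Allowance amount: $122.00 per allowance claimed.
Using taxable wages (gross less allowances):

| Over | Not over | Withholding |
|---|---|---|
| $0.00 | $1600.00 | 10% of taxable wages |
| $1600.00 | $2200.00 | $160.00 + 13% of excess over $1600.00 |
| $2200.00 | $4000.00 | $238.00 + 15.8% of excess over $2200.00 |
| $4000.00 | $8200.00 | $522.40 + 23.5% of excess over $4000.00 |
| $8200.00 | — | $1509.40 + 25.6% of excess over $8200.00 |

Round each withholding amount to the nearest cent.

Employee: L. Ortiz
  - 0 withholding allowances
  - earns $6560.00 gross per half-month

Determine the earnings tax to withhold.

$1124.00

Earnings Tax: taxable = $6560.00
  $522.40 + 23.5% × ($6560.00 − $4000.00) = $522.40 + 23.5% × $2560.00 = $1124.00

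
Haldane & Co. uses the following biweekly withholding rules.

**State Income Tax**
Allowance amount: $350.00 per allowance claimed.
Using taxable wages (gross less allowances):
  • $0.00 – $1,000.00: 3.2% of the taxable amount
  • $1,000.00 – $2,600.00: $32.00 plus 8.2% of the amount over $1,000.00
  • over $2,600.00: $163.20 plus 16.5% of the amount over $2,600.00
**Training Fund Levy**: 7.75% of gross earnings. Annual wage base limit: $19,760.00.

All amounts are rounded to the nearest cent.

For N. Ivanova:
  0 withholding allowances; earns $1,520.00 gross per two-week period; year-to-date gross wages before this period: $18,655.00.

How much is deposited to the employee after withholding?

State Income Tax: taxable = $1,520.00
  $32.00 + 8.2% × ($1,520.00 − $1,000.00) = $32.00 + 8.2% × $520.00 = $74.64
Training Fund Levy: cap $19,760.00 − YTD $18,655.00 = $1,105.00 subject; 7.75% × $1,105.00 = $85.64
Total withheld: $74.64 + $85.64 = $160.28
Net pay: $1,520.00 − $160.28 = $1,359.72

$1,359.72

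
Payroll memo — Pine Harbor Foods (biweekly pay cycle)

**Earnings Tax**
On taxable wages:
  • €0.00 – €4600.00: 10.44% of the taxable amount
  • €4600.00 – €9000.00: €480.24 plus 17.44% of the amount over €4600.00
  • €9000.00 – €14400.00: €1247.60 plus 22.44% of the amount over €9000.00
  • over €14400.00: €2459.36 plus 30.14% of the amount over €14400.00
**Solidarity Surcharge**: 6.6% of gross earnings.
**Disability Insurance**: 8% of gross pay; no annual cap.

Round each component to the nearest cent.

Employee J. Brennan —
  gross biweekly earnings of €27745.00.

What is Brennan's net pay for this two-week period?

Earnings Tax: taxable = €27745.00
  €2459.36 + 30.14% × (€27745.00 − €14400.00) = €2459.36 + 30.14% × €13345.00 = €6481.54
Solidarity Surcharge: 6.6% × €27745.00 = €1831.17
Disability Insurance: 8% × €27745.00 = €2219.60
Total withheld: €6481.54 + €1831.17 + €2219.60 = €10532.31
Net pay: €27745.00 − €10532.31 = €17212.69

€17212.69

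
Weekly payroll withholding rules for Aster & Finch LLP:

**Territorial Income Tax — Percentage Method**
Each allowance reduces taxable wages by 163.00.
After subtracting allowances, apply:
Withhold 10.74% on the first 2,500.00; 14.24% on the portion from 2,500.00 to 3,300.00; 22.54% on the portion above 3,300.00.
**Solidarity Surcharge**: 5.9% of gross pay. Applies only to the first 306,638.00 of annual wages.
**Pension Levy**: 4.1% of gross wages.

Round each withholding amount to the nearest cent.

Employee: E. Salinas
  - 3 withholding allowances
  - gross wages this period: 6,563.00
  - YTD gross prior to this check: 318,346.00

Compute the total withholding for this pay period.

Territorial Income Tax: taxable = 6,563.00 − 3×163.00 = 6,074.00
  382.42 + 22.54% × (6,074.00 − 3,300.00) = 382.42 + 22.54% × 2,774.00 = 1,007.68
Solidarity Surcharge: YTD 318,346.00 ≥ cap 306,638.00 → 0.00
Pension Levy: 4.1% × 6,563.00 = 269.08
Total: 1,007.68 + 0.00 + 269.08 = 1,276.76

1,276.76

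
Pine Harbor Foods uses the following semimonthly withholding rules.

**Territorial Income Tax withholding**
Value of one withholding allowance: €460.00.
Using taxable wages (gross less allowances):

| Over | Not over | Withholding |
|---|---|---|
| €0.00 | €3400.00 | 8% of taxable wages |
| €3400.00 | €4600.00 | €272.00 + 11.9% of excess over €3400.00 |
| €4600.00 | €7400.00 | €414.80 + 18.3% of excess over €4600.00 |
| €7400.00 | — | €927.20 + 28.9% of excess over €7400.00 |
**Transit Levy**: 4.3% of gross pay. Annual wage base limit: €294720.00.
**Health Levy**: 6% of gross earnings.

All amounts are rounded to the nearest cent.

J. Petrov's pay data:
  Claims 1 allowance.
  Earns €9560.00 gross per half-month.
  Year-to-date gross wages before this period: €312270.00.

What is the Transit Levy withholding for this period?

€0.00

Transit Levy: YTD €312270.00 ≥ cap €294720.00 → €0.00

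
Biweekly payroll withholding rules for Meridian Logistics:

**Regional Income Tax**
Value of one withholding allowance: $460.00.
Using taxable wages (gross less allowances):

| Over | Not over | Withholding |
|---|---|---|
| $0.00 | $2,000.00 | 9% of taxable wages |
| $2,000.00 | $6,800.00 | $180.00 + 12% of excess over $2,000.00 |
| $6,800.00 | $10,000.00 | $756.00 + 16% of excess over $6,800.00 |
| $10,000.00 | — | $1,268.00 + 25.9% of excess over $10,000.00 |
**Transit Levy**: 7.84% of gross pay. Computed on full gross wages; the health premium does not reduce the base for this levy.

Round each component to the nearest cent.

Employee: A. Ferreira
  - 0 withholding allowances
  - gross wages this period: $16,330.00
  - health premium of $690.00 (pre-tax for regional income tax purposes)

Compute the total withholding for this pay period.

$4,009.03

Regional Income Tax: taxable = $16,330.00 − $690.00 = $15,640.00
  $1,268.00 + 25.9% × ($15,640.00 − $10,000.00) = $1,268.00 + 25.9% × $5,640.00 = $2,728.76
Transit Levy: 7.84% × $16,330.00 = $1,280.27
Total: $2,728.76 + $1,280.27 = $4,009.03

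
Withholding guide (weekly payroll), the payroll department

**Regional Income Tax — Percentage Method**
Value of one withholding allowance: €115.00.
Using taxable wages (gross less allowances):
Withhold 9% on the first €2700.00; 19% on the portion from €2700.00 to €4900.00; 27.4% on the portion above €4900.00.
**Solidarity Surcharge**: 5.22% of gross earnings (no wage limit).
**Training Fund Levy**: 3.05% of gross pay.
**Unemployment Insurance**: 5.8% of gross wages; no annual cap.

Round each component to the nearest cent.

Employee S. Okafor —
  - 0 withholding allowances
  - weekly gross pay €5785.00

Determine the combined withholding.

Regional Income Tax: taxable = €5785.00
  €661.00 + 27.4% × (€5785.00 − €4900.00) = €661.00 + 27.4% × €885.00 = €903.49
Solidarity Surcharge: 5.22% × €5785.00 = €301.98
Training Fund Levy: 3.05% × €5785.00 = €176.44
Unemployment Insurance: 5.8% × €5785.00 = €335.53
Total: €903.49 + €301.98 + €176.44 + €335.53 = €1717.44

€1717.44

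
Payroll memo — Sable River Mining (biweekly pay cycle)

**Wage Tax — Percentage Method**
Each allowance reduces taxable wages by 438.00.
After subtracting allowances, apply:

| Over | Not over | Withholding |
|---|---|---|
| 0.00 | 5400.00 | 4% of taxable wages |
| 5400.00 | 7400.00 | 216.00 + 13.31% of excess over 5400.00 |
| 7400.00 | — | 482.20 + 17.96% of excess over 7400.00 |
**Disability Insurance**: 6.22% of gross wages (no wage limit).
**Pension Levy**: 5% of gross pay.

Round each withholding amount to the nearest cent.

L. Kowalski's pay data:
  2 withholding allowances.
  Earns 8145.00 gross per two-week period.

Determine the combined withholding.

Wage Tax: taxable = 8145.00 − 2×438.00 = 7269.00
  216.00 + 13.31% × (7269.00 − 5400.00) = 216.00 + 13.31% × 1869.00 = 464.76
Disability Insurance: 6.22% × 8145.00 = 506.62
Pension Levy: 5% × 8145.00 = 407.25
Total: 464.76 + 506.62 + 407.25 = 1378.63

1378.63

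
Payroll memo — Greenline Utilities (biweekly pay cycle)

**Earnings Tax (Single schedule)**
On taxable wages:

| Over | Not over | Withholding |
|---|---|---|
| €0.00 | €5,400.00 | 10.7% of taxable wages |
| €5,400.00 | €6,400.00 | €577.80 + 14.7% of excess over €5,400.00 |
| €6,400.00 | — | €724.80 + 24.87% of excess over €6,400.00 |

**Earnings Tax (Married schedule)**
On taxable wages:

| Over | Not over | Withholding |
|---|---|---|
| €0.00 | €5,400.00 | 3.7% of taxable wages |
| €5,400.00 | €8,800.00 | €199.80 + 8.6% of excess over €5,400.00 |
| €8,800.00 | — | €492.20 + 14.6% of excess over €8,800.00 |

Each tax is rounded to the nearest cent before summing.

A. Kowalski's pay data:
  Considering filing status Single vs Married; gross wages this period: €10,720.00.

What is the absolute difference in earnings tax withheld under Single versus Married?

€1,026.66

Earnings Tax (Single): taxable = €10,720.00
  €724.80 + 24.87% × (€10,720.00 − €6,400.00) = €724.80 + 24.87% × €4,320.00 = €1,799.18
Earnings Tax (Married): taxable = €10,720.00
  €492.20 + 14.6% × (€10,720.00 − €8,800.00) = €492.20 + 14.6% × €1,920.00 = €772.52
Difference: |€1,799.18 − €772.52| = €1,026.66 (higher under Single)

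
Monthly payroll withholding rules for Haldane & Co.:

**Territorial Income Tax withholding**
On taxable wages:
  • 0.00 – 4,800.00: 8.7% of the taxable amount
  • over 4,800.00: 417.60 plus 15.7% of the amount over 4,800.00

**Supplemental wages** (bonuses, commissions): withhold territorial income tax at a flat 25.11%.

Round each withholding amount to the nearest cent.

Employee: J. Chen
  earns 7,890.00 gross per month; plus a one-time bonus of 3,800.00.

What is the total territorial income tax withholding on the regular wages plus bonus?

1,856.91

Territorial Income Tax: taxable = 7,890.00
  417.60 + 15.7% × (7,890.00 − 4,800.00) = 417.60 + 15.7% × 3,090.00 = 902.73
Supplemental (25.11% flat on bonus): 25.11% × 3,800.00 = 954.18
Total territorial income tax: 902.73 + 954.18 = 1,856.91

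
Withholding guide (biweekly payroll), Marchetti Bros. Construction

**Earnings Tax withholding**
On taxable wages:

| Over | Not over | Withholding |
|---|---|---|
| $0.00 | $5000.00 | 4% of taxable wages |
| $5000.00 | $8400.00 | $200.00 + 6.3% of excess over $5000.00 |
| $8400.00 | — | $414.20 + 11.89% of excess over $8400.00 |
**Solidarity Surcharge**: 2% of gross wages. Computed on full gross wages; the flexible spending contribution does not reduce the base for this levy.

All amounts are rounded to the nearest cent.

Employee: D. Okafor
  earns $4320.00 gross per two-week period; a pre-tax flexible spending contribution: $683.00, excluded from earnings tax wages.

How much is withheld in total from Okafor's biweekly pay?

Earnings Tax: taxable = $4320.00 − $683.00 = $3637.00
  4% × $3637.00 = $145.48
Solidarity Surcharge: 2% × $4320.00 = $86.40
Total: $145.48 + $86.40 = $231.88

$231.88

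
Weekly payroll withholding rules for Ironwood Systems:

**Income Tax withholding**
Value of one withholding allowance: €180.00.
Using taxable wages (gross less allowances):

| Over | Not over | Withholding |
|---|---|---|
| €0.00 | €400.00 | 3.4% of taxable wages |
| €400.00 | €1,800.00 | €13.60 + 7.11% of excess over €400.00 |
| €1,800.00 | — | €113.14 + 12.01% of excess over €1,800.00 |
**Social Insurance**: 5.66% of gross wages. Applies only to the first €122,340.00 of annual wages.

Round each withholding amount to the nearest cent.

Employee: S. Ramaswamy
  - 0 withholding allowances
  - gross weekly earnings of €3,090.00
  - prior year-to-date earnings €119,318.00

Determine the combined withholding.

Income Tax: taxable = €3,090.00
  €113.14 + 12.01% × (€3,090.00 − €1,800.00) = €113.14 + 12.01% × €1,290.00 = €268.07
Social Insurance: cap €122,340.00 − YTD €119,318.00 = €3,022.00 subject; 5.66% × €3,022.00 = €171.05
Total: €268.07 + €171.05 = €439.12

€439.12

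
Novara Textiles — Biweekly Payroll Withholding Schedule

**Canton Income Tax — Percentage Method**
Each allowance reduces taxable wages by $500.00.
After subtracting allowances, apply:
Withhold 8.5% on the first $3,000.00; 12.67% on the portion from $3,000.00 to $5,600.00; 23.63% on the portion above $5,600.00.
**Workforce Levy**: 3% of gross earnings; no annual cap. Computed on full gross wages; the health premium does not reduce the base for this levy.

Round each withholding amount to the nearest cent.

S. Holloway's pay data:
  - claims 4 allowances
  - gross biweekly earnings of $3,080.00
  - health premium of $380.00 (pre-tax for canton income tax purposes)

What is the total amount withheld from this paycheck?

Canton Income Tax: taxable = $3,080.00 − $380.00 − 4×$500.00 = $700.00
  8.5% × $700.00 = $59.50
Workforce Levy: 3% × $3,080.00 = $92.40
Total: $59.50 + $92.40 = $151.90

$151.90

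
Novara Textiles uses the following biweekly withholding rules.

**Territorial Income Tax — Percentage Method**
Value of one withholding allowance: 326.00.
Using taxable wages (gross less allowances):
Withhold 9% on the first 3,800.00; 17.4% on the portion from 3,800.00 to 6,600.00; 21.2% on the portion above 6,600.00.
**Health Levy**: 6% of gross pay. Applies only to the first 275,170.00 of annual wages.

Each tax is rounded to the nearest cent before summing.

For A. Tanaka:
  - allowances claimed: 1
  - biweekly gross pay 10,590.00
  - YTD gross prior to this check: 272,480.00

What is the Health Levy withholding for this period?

Health Levy: cap 275,170.00 − YTD 272,480.00 = 2,690.00 subject; 6% × 2,690.00 = 161.40

161.40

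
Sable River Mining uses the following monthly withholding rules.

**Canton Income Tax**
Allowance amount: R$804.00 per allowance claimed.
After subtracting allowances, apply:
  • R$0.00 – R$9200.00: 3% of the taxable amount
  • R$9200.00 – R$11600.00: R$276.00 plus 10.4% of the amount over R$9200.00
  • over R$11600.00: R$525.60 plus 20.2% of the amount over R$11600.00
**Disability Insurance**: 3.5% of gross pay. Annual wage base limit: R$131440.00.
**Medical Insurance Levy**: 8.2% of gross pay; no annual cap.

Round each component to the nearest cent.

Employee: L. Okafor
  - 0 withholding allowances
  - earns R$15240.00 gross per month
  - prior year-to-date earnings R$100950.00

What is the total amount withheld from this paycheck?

R$3043.96

Canton Income Tax: taxable = R$15240.00
  R$525.60 + 20.2% × (R$15240.00 − R$11600.00) = R$525.60 + 20.2% × R$3640.00 = R$1260.88
Disability Insurance: 3.5% × R$15240.00 = R$533.40
Medical Insurance Levy: 8.2% × R$15240.00 = R$1249.68
Total: R$1260.88 + R$533.40 + R$1249.68 = R$3043.96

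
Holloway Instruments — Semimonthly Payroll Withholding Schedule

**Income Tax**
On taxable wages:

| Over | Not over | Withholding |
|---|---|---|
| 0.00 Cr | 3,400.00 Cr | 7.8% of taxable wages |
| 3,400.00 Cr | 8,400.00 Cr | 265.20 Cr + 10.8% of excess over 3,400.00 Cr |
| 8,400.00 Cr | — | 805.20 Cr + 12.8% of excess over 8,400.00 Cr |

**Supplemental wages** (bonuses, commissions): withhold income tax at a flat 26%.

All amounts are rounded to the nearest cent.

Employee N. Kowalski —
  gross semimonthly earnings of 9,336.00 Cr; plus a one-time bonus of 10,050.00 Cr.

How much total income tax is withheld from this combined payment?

Income Tax: taxable = 9,336.00 Cr
  805.20 Cr + 12.8% × (9,336.00 Cr − 8,400.00 Cr) = 805.20 Cr + 12.8% × 936.00 Cr = 925.01 Cr
Supplemental (26% flat on bonus): 26% × 10,050.00 Cr = 2,613.00 Cr
Total income tax: 925.01 Cr + 2,613.00 Cr = 3,538.01 Cr

3,538.01 Cr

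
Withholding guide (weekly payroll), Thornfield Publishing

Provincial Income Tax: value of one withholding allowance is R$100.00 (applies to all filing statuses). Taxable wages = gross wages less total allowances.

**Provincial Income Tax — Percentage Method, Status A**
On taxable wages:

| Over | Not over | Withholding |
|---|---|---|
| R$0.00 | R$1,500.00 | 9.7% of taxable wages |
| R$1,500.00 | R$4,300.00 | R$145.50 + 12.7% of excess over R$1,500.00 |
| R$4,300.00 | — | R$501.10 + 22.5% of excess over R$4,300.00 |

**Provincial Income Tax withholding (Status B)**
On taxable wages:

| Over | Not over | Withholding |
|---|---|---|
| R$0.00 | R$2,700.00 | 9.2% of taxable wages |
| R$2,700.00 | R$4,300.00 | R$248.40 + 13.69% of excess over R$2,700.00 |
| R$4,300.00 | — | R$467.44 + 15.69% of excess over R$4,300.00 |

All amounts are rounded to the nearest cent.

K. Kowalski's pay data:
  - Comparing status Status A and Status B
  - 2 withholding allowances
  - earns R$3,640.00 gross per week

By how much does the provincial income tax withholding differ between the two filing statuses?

Provincial Income Tax (Status A): taxable = R$3,640.00 − 2×R$100.00 = R$3,440.00
  R$145.50 + 12.7% × (R$3,440.00 − R$1,500.00) = R$145.50 + 12.7% × R$1,940.00 = R$391.88
Provincial Income Tax (Status B): taxable = R$3,640.00 − 2×R$100.00 = R$3,440.00
  R$248.40 + 13.69% × (R$3,440.00 − R$2,700.00) = R$248.40 + 13.69% × R$740.00 = R$349.71
Difference: |R$391.88 − R$349.71| = R$42.17 (higher under Status A)

R$42.17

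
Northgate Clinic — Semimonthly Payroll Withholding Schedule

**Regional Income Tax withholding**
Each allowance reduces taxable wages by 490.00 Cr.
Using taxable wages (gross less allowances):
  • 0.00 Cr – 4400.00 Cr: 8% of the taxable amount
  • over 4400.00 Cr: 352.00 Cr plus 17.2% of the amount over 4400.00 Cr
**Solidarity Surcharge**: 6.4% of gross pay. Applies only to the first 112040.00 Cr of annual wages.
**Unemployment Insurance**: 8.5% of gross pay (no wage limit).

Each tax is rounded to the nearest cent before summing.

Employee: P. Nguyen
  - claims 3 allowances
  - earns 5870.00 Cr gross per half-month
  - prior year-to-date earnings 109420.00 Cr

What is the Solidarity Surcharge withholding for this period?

Solidarity Surcharge: cap 112040.00 Cr − YTD 109420.00 Cr = 2620.00 Cr subject; 6.4% × 2620.00 Cr = 167.68 Cr

167.68 Cr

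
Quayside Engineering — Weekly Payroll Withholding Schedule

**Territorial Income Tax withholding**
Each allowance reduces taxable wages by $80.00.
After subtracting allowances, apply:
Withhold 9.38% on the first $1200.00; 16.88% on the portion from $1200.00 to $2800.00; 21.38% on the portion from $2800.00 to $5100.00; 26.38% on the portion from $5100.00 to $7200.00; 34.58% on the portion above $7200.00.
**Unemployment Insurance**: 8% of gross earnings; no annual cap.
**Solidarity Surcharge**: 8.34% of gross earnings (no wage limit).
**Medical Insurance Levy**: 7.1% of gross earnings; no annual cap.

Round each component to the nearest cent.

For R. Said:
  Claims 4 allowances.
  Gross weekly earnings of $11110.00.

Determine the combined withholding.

$5273.96

Territorial Income Tax: taxable = $11110.00 − 4×$80.00 = $10790.00
  $1428.36 + 34.58% × ($10790.00 − $7200.00) = $1428.36 + 34.58% × $3590.00 = $2669.78
Unemployment Insurance: 8% × $11110.00 = $888.80
Solidarity Surcharge: 8.34% × $11110.00 = $926.57
Medical Insurance Levy: 7.1% × $11110.00 = $788.81
Total: $2669.78 + $888.80 + $926.57 + $788.81 = $5273.96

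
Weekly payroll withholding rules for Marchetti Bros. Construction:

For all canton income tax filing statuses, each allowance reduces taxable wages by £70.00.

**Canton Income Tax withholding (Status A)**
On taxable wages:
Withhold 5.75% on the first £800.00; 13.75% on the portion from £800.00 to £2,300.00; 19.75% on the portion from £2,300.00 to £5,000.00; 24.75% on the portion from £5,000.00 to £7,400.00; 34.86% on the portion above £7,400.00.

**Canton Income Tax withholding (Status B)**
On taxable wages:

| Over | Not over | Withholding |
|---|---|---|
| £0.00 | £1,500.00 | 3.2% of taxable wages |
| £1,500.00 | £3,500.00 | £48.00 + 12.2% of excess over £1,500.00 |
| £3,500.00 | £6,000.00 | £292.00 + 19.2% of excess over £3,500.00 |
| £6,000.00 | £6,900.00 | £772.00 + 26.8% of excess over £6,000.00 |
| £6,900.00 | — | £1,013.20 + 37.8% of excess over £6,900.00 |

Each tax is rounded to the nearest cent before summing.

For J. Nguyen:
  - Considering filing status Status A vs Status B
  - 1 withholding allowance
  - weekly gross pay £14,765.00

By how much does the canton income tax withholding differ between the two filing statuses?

£37.17

Canton Income Tax (Status A): taxable = £14,765.00 − 1×£70.00 = £14,695.00
  £1,379.50 + 34.86% × (£14,695.00 − £7,400.00) = £1,379.50 + 34.86% × £7,295.00 = £3,922.54
Canton Income Tax (Status B): taxable = £14,765.00 − 1×£70.00 = £14,695.00
  £1,013.20 + 37.8% × (£14,695.00 − £6,900.00) = £1,013.20 + 37.8% × £7,795.00 = £3,959.71
Difference: |£3,922.54 − £3,959.71| = £37.17 (higher under Status B)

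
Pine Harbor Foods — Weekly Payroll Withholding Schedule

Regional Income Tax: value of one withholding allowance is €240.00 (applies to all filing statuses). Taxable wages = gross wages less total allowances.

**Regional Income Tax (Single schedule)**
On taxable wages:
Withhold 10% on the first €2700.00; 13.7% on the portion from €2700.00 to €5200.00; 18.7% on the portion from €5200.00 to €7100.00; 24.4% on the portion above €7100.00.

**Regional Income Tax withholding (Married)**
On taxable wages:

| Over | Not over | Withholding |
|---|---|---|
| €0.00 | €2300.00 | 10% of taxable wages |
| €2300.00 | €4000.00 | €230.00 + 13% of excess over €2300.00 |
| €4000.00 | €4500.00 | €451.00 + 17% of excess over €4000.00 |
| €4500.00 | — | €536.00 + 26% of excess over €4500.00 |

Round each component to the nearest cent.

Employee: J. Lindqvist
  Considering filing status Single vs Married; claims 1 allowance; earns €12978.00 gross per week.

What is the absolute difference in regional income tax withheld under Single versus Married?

€334.41

Regional Income Tax (Single): taxable = €12978.00 − 1×€240.00 = €12738.00
  €967.80 + 24.4% × (€12738.00 − €7100.00) = €967.80 + 24.4% × €5638.00 = €2343.47
Regional Income Tax (Married): taxable = €12978.00 − 1×€240.00 = €12738.00
  €536.00 + 26% × (€12738.00 − €4500.00) = €536.00 + 26% × €8238.00 = €2677.88
Difference: |€2343.47 − €2677.88| = €334.41 (higher under Married)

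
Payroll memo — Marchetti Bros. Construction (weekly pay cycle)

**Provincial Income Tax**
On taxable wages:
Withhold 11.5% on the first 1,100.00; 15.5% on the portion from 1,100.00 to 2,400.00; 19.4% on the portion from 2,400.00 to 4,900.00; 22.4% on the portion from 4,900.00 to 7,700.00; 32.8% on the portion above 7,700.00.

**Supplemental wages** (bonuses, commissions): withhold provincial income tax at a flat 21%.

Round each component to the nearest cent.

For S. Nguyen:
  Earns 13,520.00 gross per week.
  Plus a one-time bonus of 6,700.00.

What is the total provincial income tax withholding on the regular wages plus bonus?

Provincial Income Tax: taxable = 13,520.00
  1,440.20 + 32.8% × (13,520.00 − 7,700.00) = 1,440.20 + 32.8% × 5,820.00 = 3,349.16
Supplemental (21% flat on bonus): 21% × 6,700.00 = 1,407.00
Total provincial income tax: 3,349.16 + 1,407.00 = 4,756.16

4,756.16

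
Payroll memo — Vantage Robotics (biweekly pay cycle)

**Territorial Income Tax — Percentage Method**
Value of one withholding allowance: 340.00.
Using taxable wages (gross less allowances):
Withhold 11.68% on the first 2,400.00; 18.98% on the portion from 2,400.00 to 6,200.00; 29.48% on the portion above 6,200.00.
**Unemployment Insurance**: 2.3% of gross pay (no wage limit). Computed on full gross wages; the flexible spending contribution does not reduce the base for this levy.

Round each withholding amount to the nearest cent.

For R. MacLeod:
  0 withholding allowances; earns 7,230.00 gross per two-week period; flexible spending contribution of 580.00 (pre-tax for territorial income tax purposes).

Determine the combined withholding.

1,300.51

Territorial Income Tax: taxable = 7,230.00 − 580.00 = 6,650.00
  1,001.56 + 29.48% × (6,650.00 − 6,200.00) = 1,001.56 + 29.48% × 450.00 = 1,134.22
Unemployment Insurance: 2.3% × 7,230.00 = 166.29
Total: 1,134.22 + 166.29 = 1,300.51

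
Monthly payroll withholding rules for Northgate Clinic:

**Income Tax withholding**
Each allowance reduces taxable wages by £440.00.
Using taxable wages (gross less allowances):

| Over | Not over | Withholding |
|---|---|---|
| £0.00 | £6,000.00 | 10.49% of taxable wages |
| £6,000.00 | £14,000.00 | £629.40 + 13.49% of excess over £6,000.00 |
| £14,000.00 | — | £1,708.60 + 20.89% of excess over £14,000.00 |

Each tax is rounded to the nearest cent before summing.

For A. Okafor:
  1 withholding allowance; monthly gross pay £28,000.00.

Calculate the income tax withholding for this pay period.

£4,541.28

Income Tax: taxable = £28,000.00 − 1×£440.00 = £27,560.00
  £1,708.60 + 20.89% × (£27,560.00 − £14,000.00) = £1,708.60 + 20.89% × £13,560.00 = £4,541.28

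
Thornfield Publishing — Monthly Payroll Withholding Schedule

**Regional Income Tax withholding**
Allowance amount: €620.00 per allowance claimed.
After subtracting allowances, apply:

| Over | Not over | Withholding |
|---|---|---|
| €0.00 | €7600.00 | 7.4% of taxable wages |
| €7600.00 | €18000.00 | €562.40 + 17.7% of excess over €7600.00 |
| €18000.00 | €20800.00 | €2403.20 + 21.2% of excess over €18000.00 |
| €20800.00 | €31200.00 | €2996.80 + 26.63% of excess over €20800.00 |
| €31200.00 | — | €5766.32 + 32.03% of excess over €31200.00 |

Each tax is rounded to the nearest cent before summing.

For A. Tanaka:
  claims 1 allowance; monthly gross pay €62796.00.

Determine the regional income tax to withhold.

Regional Income Tax: taxable = €62796.00 − 1×€620.00 = €62176.00
  €5766.32 + 32.03% × (€62176.00 − €31200.00) = €5766.32 + 32.03% × €30976.00 = €15687.93

€15687.93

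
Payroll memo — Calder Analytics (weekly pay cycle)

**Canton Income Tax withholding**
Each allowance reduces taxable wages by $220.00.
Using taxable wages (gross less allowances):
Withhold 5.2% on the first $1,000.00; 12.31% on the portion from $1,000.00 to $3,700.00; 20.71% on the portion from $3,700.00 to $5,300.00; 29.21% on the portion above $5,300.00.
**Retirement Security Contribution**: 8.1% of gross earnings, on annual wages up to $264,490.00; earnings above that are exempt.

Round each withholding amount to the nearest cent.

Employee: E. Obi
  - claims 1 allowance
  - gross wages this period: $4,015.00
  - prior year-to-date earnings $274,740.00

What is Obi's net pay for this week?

Canton Income Tax: taxable = $4,015.00 − 1×$220.00 = $3,795.00
  $384.37 + 20.71% × ($3,795.00 − $3,700.00) = $384.37 + 20.71% × $95.00 = $404.04
Retirement Security Contribution: YTD $274,740.00 ≥ cap $264,490.00 → $0.00
Total withheld: $404.04 + $0.00 = $404.04
Net pay: $4,015.00 − $404.04 = $3,610.96

$3,610.96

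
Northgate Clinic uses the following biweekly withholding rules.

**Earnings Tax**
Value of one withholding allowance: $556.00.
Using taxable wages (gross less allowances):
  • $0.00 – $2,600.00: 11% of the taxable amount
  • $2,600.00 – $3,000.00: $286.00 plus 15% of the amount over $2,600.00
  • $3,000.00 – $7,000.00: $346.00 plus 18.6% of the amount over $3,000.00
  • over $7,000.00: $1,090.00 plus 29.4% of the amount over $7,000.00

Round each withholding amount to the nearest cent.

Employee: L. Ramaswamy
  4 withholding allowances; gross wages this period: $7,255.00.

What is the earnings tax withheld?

Earnings Tax: taxable = $7,255.00 − 4×$556.00 = $5,031.00
  $346.00 + 18.6% × ($5,031.00 − $3,000.00) = $346.00 + 18.6% × $2,031.00 = $723.77

$723.77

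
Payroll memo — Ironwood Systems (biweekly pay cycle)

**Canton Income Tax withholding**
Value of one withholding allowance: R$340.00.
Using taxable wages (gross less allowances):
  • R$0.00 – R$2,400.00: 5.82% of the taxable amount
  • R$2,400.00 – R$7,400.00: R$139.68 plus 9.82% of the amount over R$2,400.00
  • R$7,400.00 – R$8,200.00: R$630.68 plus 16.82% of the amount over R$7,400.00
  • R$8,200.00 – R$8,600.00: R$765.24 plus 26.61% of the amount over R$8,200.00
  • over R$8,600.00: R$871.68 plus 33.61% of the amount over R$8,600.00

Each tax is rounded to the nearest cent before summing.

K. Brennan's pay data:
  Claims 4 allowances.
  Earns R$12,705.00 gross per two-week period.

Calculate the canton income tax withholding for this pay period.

Canton Income Tax: taxable = R$12,705.00 − 4×R$340.00 = R$11,345.00
  R$871.68 + 33.61% × (R$11,345.00 − R$8,600.00) = R$871.68 + 33.61% × R$2,745.00 = R$1,794.27

R$1,794.27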